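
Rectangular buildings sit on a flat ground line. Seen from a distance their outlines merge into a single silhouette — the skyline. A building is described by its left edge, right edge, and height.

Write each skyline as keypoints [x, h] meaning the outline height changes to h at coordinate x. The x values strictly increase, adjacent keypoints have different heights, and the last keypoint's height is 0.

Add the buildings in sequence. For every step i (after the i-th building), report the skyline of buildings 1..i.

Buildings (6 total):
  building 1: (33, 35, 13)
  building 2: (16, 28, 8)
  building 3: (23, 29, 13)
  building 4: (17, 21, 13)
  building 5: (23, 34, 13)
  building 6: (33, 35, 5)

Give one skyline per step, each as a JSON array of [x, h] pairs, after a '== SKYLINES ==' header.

== SKYLINES ==
[[33,13],[35,0]]
[[16,8],[28,0],[33,13],[35,0]]
[[16,8],[23,13],[29,0],[33,13],[35,0]]
[[16,8],[17,13],[21,8],[23,13],[29,0],[33,13],[35,0]]
[[16,8],[17,13],[21,8],[23,13],[35,0]]
[[16,8],[17,13],[21,8],[23,13],[35,0]]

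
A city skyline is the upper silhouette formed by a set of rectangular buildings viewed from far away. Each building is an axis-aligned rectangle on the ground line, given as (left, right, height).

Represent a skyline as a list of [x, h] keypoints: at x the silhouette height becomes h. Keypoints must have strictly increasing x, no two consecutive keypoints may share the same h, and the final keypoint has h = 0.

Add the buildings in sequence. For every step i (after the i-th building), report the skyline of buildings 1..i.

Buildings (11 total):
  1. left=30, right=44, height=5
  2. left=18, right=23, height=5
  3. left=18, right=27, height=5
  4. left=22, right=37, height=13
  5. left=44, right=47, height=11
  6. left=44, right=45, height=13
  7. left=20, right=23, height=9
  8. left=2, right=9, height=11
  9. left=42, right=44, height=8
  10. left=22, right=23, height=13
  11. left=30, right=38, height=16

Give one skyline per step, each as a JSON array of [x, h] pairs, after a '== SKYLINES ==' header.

== SKYLINES ==
[[30,5],[44,0]]
[[18,5],[23,0],[30,5],[44,0]]
[[18,5],[27,0],[30,5],[44,0]]
[[18,5],[22,13],[37,5],[44,0]]
[[18,5],[22,13],[37,5],[44,11],[47,0]]
[[18,5],[22,13],[37,5],[44,13],[45,11],[47,0]]
[[18,5],[20,9],[22,13],[37,5],[44,13],[45,11],[47,0]]
[[2,11],[9,0],[18,5],[20,9],[22,13],[37,5],[44,13],[45,11],[47,0]]
[[2,11],[9,0],[18,5],[20,9],[22,13],[37,5],[42,8],[44,13],[45,11],[47,0]]
[[2,11],[9,0],[18,5],[20,9],[22,13],[37,5],[42,8],[44,13],[45,11],[47,0]]
[[2,11],[9,0],[18,5],[20,9],[22,13],[30,16],[38,5],[42,8],[44,13],[45,11],[47,0]]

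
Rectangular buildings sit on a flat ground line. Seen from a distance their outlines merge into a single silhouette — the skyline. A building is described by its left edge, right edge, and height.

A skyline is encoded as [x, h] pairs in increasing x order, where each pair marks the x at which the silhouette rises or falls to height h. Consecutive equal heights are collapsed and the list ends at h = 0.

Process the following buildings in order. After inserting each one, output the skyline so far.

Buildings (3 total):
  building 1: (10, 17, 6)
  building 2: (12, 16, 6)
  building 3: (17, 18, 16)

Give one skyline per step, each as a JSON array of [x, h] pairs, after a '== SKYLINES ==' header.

== SKYLINES ==
[[10,6],[17,0]]
[[10,6],[17,0]]
[[10,6],[17,16],[18,0]]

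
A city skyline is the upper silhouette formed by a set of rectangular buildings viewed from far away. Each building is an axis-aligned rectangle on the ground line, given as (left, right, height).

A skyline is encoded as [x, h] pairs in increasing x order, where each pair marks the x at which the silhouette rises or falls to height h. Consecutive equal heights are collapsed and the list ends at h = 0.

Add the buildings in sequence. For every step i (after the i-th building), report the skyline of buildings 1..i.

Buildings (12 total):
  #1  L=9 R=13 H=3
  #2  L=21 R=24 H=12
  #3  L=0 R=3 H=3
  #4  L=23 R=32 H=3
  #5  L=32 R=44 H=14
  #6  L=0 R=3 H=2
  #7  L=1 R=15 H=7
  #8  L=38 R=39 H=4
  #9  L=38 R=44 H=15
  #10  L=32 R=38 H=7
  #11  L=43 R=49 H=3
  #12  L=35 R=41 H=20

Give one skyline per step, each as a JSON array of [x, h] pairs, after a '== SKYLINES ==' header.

== SKYLINES ==
[[9,3],[13,0]]
[[9,3],[13,0],[21,12],[24,0]]
[[0,3],[3,0],[9,3],[13,0],[21,12],[24,0]]
[[0,3],[3,0],[9,3],[13,0],[21,12],[24,3],[32,0]]
[[0,3],[3,0],[9,3],[13,0],[21,12],[24,3],[32,14],[44,0]]
[[0,3],[3,0],[9,3],[13,0],[21,12],[24,3],[32,14],[44,0]]
[[0,3],[1,7],[15,0],[21,12],[24,3],[32,14],[44,0]]
[[0,3],[1,7],[15,0],[21,12],[24,3],[32,14],[44,0]]
[[0,3],[1,7],[15,0],[21,12],[24,3],[32,14],[38,15],[44,0]]
[[0,3],[1,7],[15,0],[21,12],[24,3],[32,14],[38,15],[44,0]]
[[0,3],[1,7],[15,0],[21,12],[24,3],[32,14],[38,15],[44,3],[49,0]]
[[0,3],[1,7],[15,0],[21,12],[24,3],[32,14],[35,20],[41,15],[44,3],[49,0]]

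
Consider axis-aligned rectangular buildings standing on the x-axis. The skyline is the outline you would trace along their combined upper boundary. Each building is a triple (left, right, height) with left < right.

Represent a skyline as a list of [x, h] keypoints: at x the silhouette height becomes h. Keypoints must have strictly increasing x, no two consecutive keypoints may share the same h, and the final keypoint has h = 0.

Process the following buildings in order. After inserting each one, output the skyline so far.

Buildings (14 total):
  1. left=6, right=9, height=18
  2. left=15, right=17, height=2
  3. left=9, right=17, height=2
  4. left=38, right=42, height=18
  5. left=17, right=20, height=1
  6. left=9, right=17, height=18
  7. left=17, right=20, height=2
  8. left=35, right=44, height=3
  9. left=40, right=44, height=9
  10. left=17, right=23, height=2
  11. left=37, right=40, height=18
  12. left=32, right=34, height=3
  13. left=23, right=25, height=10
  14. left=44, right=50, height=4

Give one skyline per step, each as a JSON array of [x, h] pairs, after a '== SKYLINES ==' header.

== SKYLINES ==
[[6,18],[9,0]]
[[6,18],[9,0],[15,2],[17,0]]
[[6,18],[9,2],[17,0]]
[[6,18],[9,2],[17,0],[38,18],[42,0]]
[[6,18],[9,2],[17,1],[20,0],[38,18],[42,0]]
[[6,18],[17,1],[20,0],[38,18],[42,0]]
[[6,18],[17,2],[20,0],[38,18],[42,0]]
[[6,18],[17,2],[20,0],[35,3],[38,18],[42,3],[44,0]]
[[6,18],[17,2],[20,0],[35,3],[38,18],[42,9],[44,0]]
[[6,18],[17,2],[23,0],[35,3],[38,18],[42,9],[44,0]]
[[6,18],[17,2],[23,0],[35,3],[37,18],[42,9],[44,0]]
[[6,18],[17,2],[23,0],[32,3],[34,0],[35,3],[37,18],[42,9],[44,0]]
[[6,18],[17,2],[23,10],[25,0],[32,3],[34,0],[35,3],[37,18],[42,9],[44,0]]
[[6,18],[17,2],[23,10],[25,0],[32,3],[34,0],[35,3],[37,18],[42,9],[44,4],[50,0]]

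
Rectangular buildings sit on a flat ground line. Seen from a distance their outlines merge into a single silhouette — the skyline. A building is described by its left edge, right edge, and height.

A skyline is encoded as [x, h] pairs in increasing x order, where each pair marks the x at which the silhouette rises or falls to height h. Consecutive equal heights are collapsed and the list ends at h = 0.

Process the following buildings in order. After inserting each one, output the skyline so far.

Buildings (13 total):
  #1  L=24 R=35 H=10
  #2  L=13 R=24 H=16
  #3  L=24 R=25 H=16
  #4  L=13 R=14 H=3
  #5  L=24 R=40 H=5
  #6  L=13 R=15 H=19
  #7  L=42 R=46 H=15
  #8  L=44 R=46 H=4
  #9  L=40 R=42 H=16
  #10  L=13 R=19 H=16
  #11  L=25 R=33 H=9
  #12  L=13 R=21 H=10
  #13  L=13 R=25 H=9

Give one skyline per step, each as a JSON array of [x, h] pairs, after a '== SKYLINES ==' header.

== SKYLINES ==
[[24,10],[35,0]]
[[13,16],[24,10],[35,0]]
[[13,16],[25,10],[35,0]]
[[13,16],[25,10],[35,0]]
[[13,16],[25,10],[35,5],[40,0]]
[[13,19],[15,16],[25,10],[35,5],[40,0]]
[[13,19],[15,16],[25,10],[35,5],[40,0],[42,15],[46,0]]
[[13,19],[15,16],[25,10],[35,5],[40,0],[42,15],[46,0]]
[[13,19],[15,16],[25,10],[35,5],[40,16],[42,15],[46,0]]
[[13,19],[15,16],[25,10],[35,5],[40,16],[42,15],[46,0]]
[[13,19],[15,16],[25,10],[35,5],[40,16],[42,15],[46,0]]
[[13,19],[15,16],[25,10],[35,5],[40,16],[42,15],[46,0]]
[[13,19],[15,16],[25,10],[35,5],[40,16],[42,15],[46,0]]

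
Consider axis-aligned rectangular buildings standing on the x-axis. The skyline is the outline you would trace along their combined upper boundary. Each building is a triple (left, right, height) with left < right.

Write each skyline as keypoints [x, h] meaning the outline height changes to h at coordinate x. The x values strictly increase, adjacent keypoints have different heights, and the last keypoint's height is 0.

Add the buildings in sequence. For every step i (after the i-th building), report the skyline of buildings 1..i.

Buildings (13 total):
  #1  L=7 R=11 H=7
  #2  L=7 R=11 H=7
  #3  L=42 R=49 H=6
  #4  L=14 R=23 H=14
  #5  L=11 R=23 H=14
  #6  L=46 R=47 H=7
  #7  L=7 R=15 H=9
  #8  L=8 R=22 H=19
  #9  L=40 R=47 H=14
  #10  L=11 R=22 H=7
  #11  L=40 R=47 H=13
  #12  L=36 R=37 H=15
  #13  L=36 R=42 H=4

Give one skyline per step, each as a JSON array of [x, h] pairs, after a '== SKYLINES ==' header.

== SKYLINES ==
[[7,7],[11,0]]
[[7,7],[11,0]]
[[7,7],[11,0],[42,6],[49,0]]
[[7,7],[11,0],[14,14],[23,0],[42,6],[49,0]]
[[7,7],[11,14],[23,0],[42,6],[49,0]]
[[7,7],[11,14],[23,0],[42,6],[46,7],[47,6],[49,0]]
[[7,9],[11,14],[23,0],[42,6],[46,7],[47,6],[49,0]]
[[7,9],[8,19],[22,14],[23,0],[42,6],[46,7],[47,6],[49,0]]
[[7,9],[8,19],[22,14],[23,0],[40,14],[47,6],[49,0]]
[[7,9],[8,19],[22,14],[23,0],[40,14],[47,6],[49,0]]
[[7,9],[8,19],[22,14],[23,0],[40,14],[47,6],[49,0]]
[[7,9],[8,19],[22,14],[23,0],[36,15],[37,0],[40,14],[47,6],[49,0]]
[[7,9],[8,19],[22,14],[23,0],[36,15],[37,4],[40,14],[47,6],[49,0]]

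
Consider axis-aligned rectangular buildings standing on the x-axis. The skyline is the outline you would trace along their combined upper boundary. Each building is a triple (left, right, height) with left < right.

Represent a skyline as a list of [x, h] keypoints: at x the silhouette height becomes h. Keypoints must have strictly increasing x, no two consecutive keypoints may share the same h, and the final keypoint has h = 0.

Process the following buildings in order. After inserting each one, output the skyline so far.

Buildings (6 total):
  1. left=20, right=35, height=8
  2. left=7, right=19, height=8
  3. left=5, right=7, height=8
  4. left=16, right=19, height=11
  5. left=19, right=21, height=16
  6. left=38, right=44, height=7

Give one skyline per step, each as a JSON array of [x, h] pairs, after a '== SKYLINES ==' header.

== SKYLINES ==
[[20,8],[35,0]]
[[7,8],[19,0],[20,8],[35,0]]
[[5,8],[19,0],[20,8],[35,0]]
[[5,8],[16,11],[19,0],[20,8],[35,0]]
[[5,8],[16,11],[19,16],[21,8],[35,0]]
[[5,8],[16,11],[19,16],[21,8],[35,0],[38,7],[44,0]]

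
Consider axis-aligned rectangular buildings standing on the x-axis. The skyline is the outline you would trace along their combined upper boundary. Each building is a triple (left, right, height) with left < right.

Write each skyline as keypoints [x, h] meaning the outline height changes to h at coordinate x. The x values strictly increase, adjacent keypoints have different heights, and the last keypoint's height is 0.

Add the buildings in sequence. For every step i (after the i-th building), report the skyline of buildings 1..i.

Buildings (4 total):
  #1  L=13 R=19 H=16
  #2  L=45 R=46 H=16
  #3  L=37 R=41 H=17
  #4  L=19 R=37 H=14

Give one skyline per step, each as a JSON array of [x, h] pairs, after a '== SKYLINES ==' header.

== SKYLINES ==
[[13,16],[19,0]]
[[13,16],[19,0],[45,16],[46,0]]
[[13,16],[19,0],[37,17],[41,0],[45,16],[46,0]]
[[13,16],[19,14],[37,17],[41,0],[45,16],[46,0]]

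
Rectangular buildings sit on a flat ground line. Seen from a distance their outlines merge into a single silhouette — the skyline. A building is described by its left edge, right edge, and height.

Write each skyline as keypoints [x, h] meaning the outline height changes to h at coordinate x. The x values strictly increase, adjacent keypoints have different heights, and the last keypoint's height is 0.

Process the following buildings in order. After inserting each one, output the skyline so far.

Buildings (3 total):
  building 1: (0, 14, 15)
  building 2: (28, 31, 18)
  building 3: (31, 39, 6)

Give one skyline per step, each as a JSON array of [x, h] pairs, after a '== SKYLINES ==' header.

== SKYLINES ==
[[0,15],[14,0]]
[[0,15],[14,0],[28,18],[31,0]]
[[0,15],[14,0],[28,18],[31,6],[39,0]]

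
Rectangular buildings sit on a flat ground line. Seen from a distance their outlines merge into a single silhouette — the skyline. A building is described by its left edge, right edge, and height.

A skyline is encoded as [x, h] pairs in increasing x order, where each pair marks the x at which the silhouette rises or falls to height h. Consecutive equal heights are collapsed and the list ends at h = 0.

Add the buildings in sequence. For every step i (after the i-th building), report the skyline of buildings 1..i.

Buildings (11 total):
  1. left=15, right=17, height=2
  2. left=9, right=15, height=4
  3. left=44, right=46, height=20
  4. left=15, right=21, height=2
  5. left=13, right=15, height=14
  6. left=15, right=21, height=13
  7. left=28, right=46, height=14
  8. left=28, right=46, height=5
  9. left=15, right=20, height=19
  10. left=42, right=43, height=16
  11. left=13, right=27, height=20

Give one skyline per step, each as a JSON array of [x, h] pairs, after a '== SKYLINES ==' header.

== SKYLINES ==
[[15,2],[17,0]]
[[9,4],[15,2],[17,0]]
[[9,4],[15,2],[17,0],[44,20],[46,0]]
[[9,4],[15,2],[21,0],[44,20],[46,0]]
[[9,4],[13,14],[15,2],[21,0],[44,20],[46,0]]
[[9,4],[13,14],[15,13],[21,0],[44,20],[46,0]]
[[9,4],[13,14],[15,13],[21,0],[28,14],[44,20],[46,0]]
[[9,4],[13,14],[15,13],[21,0],[28,14],[44,20],[46,0]]
[[9,4],[13,14],[15,19],[20,13],[21,0],[28,14],[44,20],[46,0]]
[[9,4],[13,14],[15,19],[20,13],[21,0],[28,14],[42,16],[43,14],[44,20],[46,0]]
[[9,4],[13,20],[27,0],[28,14],[42,16],[43,14],[44,20],[46,0]]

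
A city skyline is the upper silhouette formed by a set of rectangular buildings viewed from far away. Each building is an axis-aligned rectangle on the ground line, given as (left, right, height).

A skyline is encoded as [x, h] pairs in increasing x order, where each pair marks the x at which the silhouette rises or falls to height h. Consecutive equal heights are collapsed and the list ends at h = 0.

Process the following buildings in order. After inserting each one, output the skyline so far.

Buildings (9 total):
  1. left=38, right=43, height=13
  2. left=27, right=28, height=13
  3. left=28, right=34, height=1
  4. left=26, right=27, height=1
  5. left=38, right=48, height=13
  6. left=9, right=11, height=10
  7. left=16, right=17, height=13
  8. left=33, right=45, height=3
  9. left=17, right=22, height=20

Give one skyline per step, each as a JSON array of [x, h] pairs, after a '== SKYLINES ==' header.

== SKYLINES ==
[[38,13],[43,0]]
[[27,13],[28,0],[38,13],[43,0]]
[[27,13],[28,1],[34,0],[38,13],[43,0]]
[[26,1],[27,13],[28,1],[34,0],[38,13],[43,0]]
[[26,1],[27,13],[28,1],[34,0],[38,13],[48,0]]
[[9,10],[11,0],[26,1],[27,13],[28,1],[34,0],[38,13],[48,0]]
[[9,10],[11,0],[16,13],[17,0],[26,1],[27,13],[28,1],[34,0],[38,13],[48,0]]
[[9,10],[11,0],[16,13],[17,0],[26,1],[27,13],[28,1],[33,3],[38,13],[48,0]]
[[9,10],[11,0],[16,13],[17,20],[22,0],[26,1],[27,13],[28,1],[33,3],[38,13],[48,0]]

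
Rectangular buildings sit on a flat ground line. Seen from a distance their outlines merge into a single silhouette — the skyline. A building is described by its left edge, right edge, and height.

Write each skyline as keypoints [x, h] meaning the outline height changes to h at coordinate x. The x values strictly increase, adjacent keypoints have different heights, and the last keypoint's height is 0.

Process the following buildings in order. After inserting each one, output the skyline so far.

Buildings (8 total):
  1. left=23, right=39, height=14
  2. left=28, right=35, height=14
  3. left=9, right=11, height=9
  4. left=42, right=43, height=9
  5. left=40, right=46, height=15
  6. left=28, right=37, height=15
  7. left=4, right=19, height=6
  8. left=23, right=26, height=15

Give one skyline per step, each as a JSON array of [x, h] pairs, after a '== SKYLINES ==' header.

== SKYLINES ==
[[23,14],[39,0]]
[[23,14],[39,0]]
[[9,9],[11,0],[23,14],[39,0]]
[[9,9],[11,0],[23,14],[39,0],[42,9],[43,0]]
[[9,9],[11,0],[23,14],[39,0],[40,15],[46,0]]
[[9,9],[11,0],[23,14],[28,15],[37,14],[39,0],[40,15],[46,0]]
[[4,6],[9,9],[11,6],[19,0],[23,14],[28,15],[37,14],[39,0],[40,15],[46,0]]
[[4,6],[9,9],[11,6],[19,0],[23,15],[26,14],[28,15],[37,14],[39,0],[40,15],[46,0]]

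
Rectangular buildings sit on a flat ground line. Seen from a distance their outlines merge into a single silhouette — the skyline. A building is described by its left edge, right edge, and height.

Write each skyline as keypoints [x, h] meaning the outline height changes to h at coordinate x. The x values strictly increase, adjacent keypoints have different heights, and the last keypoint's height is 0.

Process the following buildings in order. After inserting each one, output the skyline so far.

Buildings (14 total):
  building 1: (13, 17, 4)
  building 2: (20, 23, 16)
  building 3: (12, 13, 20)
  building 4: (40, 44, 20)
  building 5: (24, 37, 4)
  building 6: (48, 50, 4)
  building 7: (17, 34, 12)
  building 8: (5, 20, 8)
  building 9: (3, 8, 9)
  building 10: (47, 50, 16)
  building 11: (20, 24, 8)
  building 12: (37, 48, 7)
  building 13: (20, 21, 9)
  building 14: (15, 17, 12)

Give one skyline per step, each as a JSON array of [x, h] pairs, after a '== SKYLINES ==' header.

== SKYLINES ==
[[13,4],[17,0]]
[[13,4],[17,0],[20,16],[23,0]]
[[12,20],[13,4],[17,0],[20,16],[23,0]]
[[12,20],[13,4],[17,0],[20,16],[23,0],[40,20],[44,0]]
[[12,20],[13,4],[17,0],[20,16],[23,0],[24,4],[37,0],[40,20],[44,0]]
[[12,20],[13,4],[17,0],[20,16],[23,0],[24,4],[37,0],[40,20],[44,0],[48,4],[50,0]]
[[12,20],[13,4],[17,12],[20,16],[23,12],[34,4],[37,0],[40,20],[44,0],[48,4],[50,0]]
[[5,8],[12,20],[13,8],[17,12],[20,16],[23,12],[34,4],[37,0],[40,20],[44,0],[48,4],[50,0]]
[[3,9],[8,8],[12,20],[13,8],[17,12],[20,16],[23,12],[34,4],[37,0],[40,20],[44,0],[48,4],[50,0]]
[[3,9],[8,8],[12,20],[13,8],[17,12],[20,16],[23,12],[34,4],[37,0],[40,20],[44,0],[47,16],[50,0]]
[[3,9],[8,8],[12,20],[13,8],[17,12],[20,16],[23,12],[34,4],[37,0],[40,20],[44,0],[47,16],[50,0]]
[[3,9],[8,8],[12,20],[13,8],[17,12],[20,16],[23,12],[34,4],[37,7],[40,20],[44,7],[47,16],[50,0]]
[[3,9],[8,8],[12,20],[13,8],[17,12],[20,16],[23,12],[34,4],[37,7],[40,20],[44,7],[47,16],[50,0]]
[[3,9],[8,8],[12,20],[13,8],[15,12],[20,16],[23,12],[34,4],[37,7],[40,20],[44,7],[47,16],[50,0]]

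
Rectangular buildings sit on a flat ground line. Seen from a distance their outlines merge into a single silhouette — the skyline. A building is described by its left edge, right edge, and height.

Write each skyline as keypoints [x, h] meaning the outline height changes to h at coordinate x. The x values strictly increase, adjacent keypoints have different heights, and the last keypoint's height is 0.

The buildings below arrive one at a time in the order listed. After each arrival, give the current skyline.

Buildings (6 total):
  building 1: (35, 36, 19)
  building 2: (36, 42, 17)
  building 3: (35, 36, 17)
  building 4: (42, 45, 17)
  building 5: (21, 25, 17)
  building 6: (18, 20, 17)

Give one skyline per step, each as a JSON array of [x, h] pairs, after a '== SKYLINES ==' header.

== SKYLINES ==
[[35,19],[36,0]]
[[35,19],[36,17],[42,0]]
[[35,19],[36,17],[42,0]]
[[35,19],[36,17],[45,0]]
[[21,17],[25,0],[35,19],[36,17],[45,0]]
[[18,17],[20,0],[21,17],[25,0],[35,19],[36,17],[45,0]]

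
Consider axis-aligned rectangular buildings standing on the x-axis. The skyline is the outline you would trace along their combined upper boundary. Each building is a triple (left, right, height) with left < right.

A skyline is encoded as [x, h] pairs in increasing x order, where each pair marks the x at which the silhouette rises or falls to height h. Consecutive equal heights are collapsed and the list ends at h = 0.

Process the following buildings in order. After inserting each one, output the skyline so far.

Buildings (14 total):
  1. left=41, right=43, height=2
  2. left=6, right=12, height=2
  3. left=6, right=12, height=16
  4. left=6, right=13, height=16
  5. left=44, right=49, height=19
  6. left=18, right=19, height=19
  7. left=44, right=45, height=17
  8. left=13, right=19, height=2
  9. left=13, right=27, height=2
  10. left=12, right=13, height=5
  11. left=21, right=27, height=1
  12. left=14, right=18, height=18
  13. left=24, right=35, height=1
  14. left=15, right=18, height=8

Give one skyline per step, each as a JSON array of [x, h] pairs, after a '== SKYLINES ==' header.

== SKYLINES ==
[[41,2],[43,0]]
[[6,2],[12,0],[41,2],[43,0]]
[[6,16],[12,0],[41,2],[43,0]]
[[6,16],[13,0],[41,2],[43,0]]
[[6,16],[13,0],[41,2],[43,0],[44,19],[49,0]]
[[6,16],[13,0],[18,19],[19,0],[41,2],[43,0],[44,19],[49,0]]
[[6,16],[13,0],[18,19],[19,0],[41,2],[43,0],[44,19],[49,0]]
[[6,16],[13,2],[18,19],[19,0],[41,2],[43,0],[44,19],[49,0]]
[[6,16],[13,2],[18,19],[19,2],[27,0],[41,2],[43,0],[44,19],[49,0]]
[[6,16],[13,2],[18,19],[19,2],[27,0],[41,2],[43,0],[44,19],[49,0]]
[[6,16],[13,2],[18,19],[19,2],[27,0],[41,2],[43,0],[44,19],[49,0]]
[[6,16],[13,2],[14,18],[18,19],[19,2],[27,0],[41,2],[43,0],[44,19],[49,0]]
[[6,16],[13,2],[14,18],[18,19],[19,2],[27,1],[35,0],[41,2],[43,0],[44,19],[49,0]]
[[6,16],[13,2],[14,18],[18,19],[19,2],[27,1],[35,0],[41,2],[43,0],[44,19],[49,0]]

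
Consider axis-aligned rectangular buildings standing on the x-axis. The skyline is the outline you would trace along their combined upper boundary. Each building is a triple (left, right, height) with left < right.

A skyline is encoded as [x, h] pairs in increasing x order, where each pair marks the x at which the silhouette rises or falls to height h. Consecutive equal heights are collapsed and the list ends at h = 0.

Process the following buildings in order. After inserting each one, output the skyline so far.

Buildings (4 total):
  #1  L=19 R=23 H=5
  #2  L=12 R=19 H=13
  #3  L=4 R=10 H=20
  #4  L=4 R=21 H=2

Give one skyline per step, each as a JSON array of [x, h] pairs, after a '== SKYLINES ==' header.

== SKYLINES ==
[[19,5],[23,0]]
[[12,13],[19,5],[23,0]]
[[4,20],[10,0],[12,13],[19,5],[23,0]]
[[4,20],[10,2],[12,13],[19,5],[23,0]]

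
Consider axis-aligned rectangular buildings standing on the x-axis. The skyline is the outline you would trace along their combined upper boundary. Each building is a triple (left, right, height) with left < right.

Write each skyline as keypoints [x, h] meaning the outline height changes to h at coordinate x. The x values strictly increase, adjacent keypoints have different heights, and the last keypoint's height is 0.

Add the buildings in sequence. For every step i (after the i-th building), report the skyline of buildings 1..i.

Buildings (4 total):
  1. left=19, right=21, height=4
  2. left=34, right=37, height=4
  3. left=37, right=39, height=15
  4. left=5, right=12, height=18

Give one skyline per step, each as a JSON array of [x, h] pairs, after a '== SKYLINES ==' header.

== SKYLINES ==
[[19,4],[21,0]]
[[19,4],[21,0],[34,4],[37,0]]
[[19,4],[21,0],[34,4],[37,15],[39,0]]
[[5,18],[12,0],[19,4],[21,0],[34,4],[37,15],[39,0]]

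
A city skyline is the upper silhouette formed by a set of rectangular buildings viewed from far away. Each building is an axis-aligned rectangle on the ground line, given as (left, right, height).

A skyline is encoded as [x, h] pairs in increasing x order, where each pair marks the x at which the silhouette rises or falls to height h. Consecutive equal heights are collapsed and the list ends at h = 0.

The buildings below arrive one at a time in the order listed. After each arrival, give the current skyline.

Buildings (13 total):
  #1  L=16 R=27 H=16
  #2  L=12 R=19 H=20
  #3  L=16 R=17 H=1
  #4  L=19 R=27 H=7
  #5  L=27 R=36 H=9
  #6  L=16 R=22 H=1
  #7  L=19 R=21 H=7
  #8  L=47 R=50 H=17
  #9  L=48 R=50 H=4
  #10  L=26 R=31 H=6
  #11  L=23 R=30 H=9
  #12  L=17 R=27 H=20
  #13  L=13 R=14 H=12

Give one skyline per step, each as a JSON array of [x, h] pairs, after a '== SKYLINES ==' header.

== SKYLINES ==
[[16,16],[27,0]]
[[12,20],[19,16],[27,0]]
[[12,20],[19,16],[27,0]]
[[12,20],[19,16],[27,0]]
[[12,20],[19,16],[27,9],[36,0]]
[[12,20],[19,16],[27,9],[36,0]]
[[12,20],[19,16],[27,9],[36,0]]
[[12,20],[19,16],[27,9],[36,0],[47,17],[50,0]]
[[12,20],[19,16],[27,9],[36,0],[47,17],[50,0]]
[[12,20],[19,16],[27,9],[36,0],[47,17],[50,0]]
[[12,20],[19,16],[27,9],[36,0],[47,17],[50,0]]
[[12,20],[27,9],[36,0],[47,17],[50,0]]
[[12,20],[27,9],[36,0],[47,17],[50,0]]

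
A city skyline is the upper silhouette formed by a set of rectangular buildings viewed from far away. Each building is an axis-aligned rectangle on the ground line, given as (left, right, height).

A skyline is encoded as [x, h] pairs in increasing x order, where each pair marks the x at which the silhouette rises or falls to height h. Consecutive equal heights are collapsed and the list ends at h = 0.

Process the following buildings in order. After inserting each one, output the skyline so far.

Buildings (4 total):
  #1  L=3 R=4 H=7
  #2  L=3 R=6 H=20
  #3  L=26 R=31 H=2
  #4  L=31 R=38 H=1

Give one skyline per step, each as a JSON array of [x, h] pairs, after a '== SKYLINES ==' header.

== SKYLINES ==
[[3,7],[4,0]]
[[3,20],[6,0]]
[[3,20],[6,0],[26,2],[31,0]]
[[3,20],[6,0],[26,2],[31,1],[38,0]]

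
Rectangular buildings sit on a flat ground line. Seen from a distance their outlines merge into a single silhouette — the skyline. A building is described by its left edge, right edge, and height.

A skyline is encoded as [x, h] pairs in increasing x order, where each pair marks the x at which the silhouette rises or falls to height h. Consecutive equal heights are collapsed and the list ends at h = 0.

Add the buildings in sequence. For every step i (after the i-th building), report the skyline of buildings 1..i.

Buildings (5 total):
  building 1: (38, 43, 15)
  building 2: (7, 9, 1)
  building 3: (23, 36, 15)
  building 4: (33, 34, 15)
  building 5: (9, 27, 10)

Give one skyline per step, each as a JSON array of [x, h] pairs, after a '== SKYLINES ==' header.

== SKYLINES ==
[[38,15],[43,0]]
[[7,1],[9,0],[38,15],[43,0]]
[[7,1],[9,0],[23,15],[36,0],[38,15],[43,0]]
[[7,1],[9,0],[23,15],[36,0],[38,15],[43,0]]
[[7,1],[9,10],[23,15],[36,0],[38,15],[43,0]]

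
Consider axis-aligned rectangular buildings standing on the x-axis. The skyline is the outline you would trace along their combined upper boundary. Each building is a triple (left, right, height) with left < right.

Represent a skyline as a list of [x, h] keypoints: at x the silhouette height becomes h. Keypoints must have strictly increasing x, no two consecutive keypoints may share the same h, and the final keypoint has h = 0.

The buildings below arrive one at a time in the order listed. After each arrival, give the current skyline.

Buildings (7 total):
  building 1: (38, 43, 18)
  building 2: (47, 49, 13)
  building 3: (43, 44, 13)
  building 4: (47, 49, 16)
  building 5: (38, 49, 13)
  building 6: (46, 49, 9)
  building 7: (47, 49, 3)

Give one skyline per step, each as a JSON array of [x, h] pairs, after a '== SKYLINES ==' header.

== SKYLINES ==
[[38,18],[43,0]]
[[38,18],[43,0],[47,13],[49,0]]
[[38,18],[43,13],[44,0],[47,13],[49,0]]
[[38,18],[43,13],[44,0],[47,16],[49,0]]
[[38,18],[43,13],[47,16],[49,0]]
[[38,18],[43,13],[47,16],[49,0]]
[[38,18],[43,13],[47,16],[49,0]]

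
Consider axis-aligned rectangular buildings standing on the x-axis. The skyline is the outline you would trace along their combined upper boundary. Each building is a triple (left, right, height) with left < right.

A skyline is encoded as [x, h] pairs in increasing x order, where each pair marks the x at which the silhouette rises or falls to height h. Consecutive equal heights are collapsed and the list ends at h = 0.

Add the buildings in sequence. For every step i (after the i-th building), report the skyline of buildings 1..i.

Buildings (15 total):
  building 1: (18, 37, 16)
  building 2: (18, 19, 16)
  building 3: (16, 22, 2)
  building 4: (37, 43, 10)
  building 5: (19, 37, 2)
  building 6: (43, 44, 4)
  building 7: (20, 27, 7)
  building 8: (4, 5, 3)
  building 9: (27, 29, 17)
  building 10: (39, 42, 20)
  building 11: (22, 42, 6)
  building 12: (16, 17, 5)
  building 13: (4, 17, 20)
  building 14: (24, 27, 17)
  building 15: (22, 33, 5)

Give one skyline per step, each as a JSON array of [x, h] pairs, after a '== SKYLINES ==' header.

== SKYLINES ==
[[18,16],[37,0]]
[[18,16],[37,0]]
[[16,2],[18,16],[37,0]]
[[16,2],[18,16],[37,10],[43,0]]
[[16,2],[18,16],[37,10],[43,0]]
[[16,2],[18,16],[37,10],[43,4],[44,0]]
[[16,2],[18,16],[37,10],[43,4],[44,0]]
[[4,3],[5,0],[16,2],[18,16],[37,10],[43,4],[44,0]]
[[4,3],[5,0],[16,2],[18,16],[27,17],[29,16],[37,10],[43,4],[44,0]]
[[4,3],[5,0],[16,2],[18,16],[27,17],[29,16],[37,10],[39,20],[42,10],[43,4],[44,0]]
[[4,3],[5,0],[16,2],[18,16],[27,17],[29,16],[37,10],[39,20],[42,10],[43,4],[44,0]]
[[4,3],[5,0],[16,5],[17,2],[18,16],[27,17],[29,16],[37,10],[39,20],[42,10],[43,4],[44,0]]
[[4,20],[17,2],[18,16],[27,17],[29,16],[37,10],[39,20],[42,10],[43,4],[44,0]]
[[4,20],[17,2],[18,16],[24,17],[29,16],[37,10],[39,20],[42,10],[43,4],[44,0]]
[[4,20],[17,2],[18,16],[24,17],[29,16],[37,10],[39,20],[42,10],[43,4],[44,0]]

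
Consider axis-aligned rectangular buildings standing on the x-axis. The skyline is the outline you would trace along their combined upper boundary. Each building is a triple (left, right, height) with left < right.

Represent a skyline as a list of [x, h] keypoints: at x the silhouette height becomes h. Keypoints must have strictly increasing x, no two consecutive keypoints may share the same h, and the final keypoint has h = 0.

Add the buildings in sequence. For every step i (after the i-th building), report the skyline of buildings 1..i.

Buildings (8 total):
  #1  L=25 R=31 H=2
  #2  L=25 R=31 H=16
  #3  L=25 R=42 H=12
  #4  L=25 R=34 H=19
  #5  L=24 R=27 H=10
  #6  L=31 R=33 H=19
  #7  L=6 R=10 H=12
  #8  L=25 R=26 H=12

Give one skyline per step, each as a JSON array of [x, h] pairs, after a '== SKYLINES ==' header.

== SKYLINES ==
[[25,2],[31,0]]
[[25,16],[31,0]]
[[25,16],[31,12],[42,0]]
[[25,19],[34,12],[42,0]]
[[24,10],[25,19],[34,12],[42,0]]
[[24,10],[25,19],[34,12],[42,0]]
[[6,12],[10,0],[24,10],[25,19],[34,12],[42,0]]
[[6,12],[10,0],[24,10],[25,19],[34,12],[42,0]]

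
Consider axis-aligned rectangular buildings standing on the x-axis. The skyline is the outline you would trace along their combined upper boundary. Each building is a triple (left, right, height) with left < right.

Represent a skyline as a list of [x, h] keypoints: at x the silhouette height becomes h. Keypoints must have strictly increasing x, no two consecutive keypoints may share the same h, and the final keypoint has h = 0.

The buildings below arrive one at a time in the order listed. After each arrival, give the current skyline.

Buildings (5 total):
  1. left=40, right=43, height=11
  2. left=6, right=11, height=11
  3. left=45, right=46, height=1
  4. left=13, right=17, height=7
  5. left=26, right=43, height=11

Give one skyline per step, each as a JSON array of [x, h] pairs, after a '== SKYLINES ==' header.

== SKYLINES ==
[[40,11],[43,0]]
[[6,11],[11,0],[40,11],[43,0]]
[[6,11],[11,0],[40,11],[43,0],[45,1],[46,0]]
[[6,11],[11,0],[13,7],[17,0],[40,11],[43,0],[45,1],[46,0]]
[[6,11],[11,0],[13,7],[17,0],[26,11],[43,0],[45,1],[46,0]]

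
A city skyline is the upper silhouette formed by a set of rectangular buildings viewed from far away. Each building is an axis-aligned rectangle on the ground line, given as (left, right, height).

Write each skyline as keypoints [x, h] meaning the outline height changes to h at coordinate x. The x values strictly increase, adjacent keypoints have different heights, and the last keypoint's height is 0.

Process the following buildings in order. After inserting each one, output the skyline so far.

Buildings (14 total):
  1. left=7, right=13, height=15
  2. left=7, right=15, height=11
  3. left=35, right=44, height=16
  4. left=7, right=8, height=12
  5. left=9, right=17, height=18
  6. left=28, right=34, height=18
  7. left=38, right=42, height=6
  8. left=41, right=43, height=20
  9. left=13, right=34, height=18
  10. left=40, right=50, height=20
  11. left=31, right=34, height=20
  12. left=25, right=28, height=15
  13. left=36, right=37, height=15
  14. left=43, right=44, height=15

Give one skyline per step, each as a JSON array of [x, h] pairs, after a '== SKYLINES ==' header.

== SKYLINES ==
[[7,15],[13,0]]
[[7,15],[13,11],[15,0]]
[[7,15],[13,11],[15,0],[35,16],[44,0]]
[[7,15],[13,11],[15,0],[35,16],[44,0]]
[[7,15],[9,18],[17,0],[35,16],[44,0]]
[[7,15],[9,18],[17,0],[28,18],[34,0],[35,16],[44,0]]
[[7,15],[9,18],[17,0],[28,18],[34,0],[35,16],[44,0]]
[[7,15],[9,18],[17,0],[28,18],[34,0],[35,16],[41,20],[43,16],[44,0]]
[[7,15],[9,18],[34,0],[35,16],[41,20],[43,16],[44,0]]
[[7,15],[9,18],[34,0],[35,16],[40,20],[50,0]]
[[7,15],[9,18],[31,20],[34,0],[35,16],[40,20],[50,0]]
[[7,15],[9,18],[31,20],[34,0],[35,16],[40,20],[50,0]]
[[7,15],[9,18],[31,20],[34,0],[35,16],[40,20],[50,0]]
[[7,15],[9,18],[31,20],[34,0],[35,16],[40,20],[50,0]]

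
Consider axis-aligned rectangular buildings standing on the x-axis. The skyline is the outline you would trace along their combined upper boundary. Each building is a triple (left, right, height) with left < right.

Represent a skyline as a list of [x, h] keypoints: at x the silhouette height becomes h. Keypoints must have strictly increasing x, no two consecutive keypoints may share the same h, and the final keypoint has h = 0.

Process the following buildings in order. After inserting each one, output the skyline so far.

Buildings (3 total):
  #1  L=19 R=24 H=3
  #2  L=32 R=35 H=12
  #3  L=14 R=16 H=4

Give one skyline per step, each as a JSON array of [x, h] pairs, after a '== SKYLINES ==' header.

== SKYLINES ==
[[19,3],[24,0]]
[[19,3],[24,0],[32,12],[35,0]]
[[14,4],[16,0],[19,3],[24,0],[32,12],[35,0]]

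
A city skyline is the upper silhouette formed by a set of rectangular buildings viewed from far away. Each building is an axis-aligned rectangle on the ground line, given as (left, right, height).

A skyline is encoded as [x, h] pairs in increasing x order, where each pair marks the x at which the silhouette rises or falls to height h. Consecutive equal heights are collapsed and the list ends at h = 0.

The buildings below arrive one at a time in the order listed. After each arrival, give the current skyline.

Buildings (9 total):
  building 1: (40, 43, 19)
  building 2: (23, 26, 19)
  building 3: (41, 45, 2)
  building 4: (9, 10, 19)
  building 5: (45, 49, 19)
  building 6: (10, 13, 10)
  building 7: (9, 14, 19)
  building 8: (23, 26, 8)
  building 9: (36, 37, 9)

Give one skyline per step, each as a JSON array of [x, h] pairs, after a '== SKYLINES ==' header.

== SKYLINES ==
[[40,19],[43,0]]
[[23,19],[26,0],[40,19],[43,0]]
[[23,19],[26,0],[40,19],[43,2],[45,0]]
[[9,19],[10,0],[23,19],[26,0],[40,19],[43,2],[45,0]]
[[9,19],[10,0],[23,19],[26,0],[40,19],[43,2],[45,19],[49,0]]
[[9,19],[10,10],[13,0],[23,19],[26,0],[40,19],[43,2],[45,19],[49,0]]
[[9,19],[14,0],[23,19],[26,0],[40,19],[43,2],[45,19],[49,0]]
[[9,19],[14,0],[23,19],[26,0],[40,19],[43,2],[45,19],[49,0]]
[[9,19],[14,0],[23,19],[26,0],[36,9],[37,0],[40,19],[43,2],[45,19],[49,0]]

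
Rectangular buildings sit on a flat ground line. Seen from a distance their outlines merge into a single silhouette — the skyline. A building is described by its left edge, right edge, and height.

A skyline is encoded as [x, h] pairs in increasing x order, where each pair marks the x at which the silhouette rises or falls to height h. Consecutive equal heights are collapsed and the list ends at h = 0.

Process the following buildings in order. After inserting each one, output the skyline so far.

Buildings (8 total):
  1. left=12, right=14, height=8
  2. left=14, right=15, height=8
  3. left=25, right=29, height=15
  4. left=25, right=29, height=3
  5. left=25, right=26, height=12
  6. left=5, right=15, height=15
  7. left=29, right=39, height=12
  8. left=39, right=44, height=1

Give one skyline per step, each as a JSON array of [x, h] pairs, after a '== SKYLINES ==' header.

== SKYLINES ==
[[12,8],[14,0]]
[[12,8],[15,0]]
[[12,8],[15,0],[25,15],[29,0]]
[[12,8],[15,0],[25,15],[29,0]]
[[12,8],[15,0],[25,15],[29,0]]
[[5,15],[15,0],[25,15],[29,0]]
[[5,15],[15,0],[25,15],[29,12],[39,0]]
[[5,15],[15,0],[25,15],[29,12],[39,1],[44,0]]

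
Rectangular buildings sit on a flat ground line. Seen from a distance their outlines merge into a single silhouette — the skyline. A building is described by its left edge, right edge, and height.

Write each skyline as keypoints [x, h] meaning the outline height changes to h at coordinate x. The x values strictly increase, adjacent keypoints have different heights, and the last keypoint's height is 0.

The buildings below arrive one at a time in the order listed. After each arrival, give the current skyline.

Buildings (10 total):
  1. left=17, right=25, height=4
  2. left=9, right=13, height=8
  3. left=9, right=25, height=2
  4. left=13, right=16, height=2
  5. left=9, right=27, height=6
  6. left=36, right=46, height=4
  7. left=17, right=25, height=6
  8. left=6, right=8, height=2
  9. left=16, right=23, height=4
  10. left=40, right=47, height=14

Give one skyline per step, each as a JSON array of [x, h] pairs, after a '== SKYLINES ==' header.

== SKYLINES ==
[[17,4],[25,0]]
[[9,8],[13,0],[17,4],[25,0]]
[[9,8],[13,2],[17,4],[25,0]]
[[9,8],[13,2],[17,4],[25,0]]
[[9,8],[13,6],[27,0]]
[[9,8],[13,6],[27,0],[36,4],[46,0]]
[[9,8],[13,6],[27,0],[36,4],[46,0]]
[[6,2],[8,0],[9,8],[13,6],[27,0],[36,4],[46,0]]
[[6,2],[8,0],[9,8],[13,6],[27,0],[36,4],[46,0]]
[[6,2],[8,0],[9,8],[13,6],[27,0],[36,4],[40,14],[47,0]]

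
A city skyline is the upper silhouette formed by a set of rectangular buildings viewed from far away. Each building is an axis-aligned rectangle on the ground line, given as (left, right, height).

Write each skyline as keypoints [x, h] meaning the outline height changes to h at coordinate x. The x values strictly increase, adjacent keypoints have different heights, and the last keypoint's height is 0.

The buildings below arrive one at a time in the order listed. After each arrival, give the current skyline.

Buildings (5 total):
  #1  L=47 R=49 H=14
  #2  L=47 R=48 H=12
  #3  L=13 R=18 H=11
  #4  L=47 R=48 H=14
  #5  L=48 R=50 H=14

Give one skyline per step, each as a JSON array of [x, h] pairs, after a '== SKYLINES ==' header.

== SKYLINES ==
[[47,14],[49,0]]
[[47,14],[49,0]]
[[13,11],[18,0],[47,14],[49,0]]
[[13,11],[18,0],[47,14],[49,0]]
[[13,11],[18,0],[47,14],[50,0]]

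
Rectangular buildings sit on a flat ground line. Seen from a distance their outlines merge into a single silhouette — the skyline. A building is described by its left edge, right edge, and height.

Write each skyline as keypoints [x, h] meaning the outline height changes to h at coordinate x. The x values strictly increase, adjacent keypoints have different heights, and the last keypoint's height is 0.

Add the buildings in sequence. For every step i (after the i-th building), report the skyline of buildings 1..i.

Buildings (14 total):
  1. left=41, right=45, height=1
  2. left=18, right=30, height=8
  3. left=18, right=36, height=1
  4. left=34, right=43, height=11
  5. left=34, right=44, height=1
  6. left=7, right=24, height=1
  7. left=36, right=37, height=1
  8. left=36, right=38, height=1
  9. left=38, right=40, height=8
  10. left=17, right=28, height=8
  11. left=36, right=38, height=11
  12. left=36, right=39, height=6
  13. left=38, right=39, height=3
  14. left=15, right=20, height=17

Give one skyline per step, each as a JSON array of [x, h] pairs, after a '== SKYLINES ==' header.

== SKYLINES ==
[[41,1],[45,0]]
[[18,8],[30,0],[41,1],[45,0]]
[[18,8],[30,1],[36,0],[41,1],[45,0]]
[[18,8],[30,1],[34,11],[43,1],[45,0]]
[[18,8],[30,1],[34,11],[43,1],[45,0]]
[[7,1],[18,8],[30,1],[34,11],[43,1],[45,0]]
[[7,1],[18,8],[30,1],[34,11],[43,1],[45,0]]
[[7,1],[18,8],[30,1],[34,11],[43,1],[45,0]]
[[7,1],[18,8],[30,1],[34,11],[43,1],[45,0]]
[[7,1],[17,8],[30,1],[34,11],[43,1],[45,0]]
[[7,1],[17,8],[30,1],[34,11],[43,1],[45,0]]
[[7,1],[17,8],[30,1],[34,11],[43,1],[45,0]]
[[7,1],[17,8],[30,1],[34,11],[43,1],[45,0]]
[[7,1],[15,17],[20,8],[30,1],[34,11],[43,1],[45,0]]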